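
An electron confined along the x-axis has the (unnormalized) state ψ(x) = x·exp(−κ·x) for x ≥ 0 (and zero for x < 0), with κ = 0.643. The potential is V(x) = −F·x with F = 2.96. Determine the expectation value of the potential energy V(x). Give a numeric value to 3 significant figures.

⟨V⟩ = ∫ V(x)·|ψ|² dx / ∫|ψ|² dx.
Every integrand reduces to terms xʲ·e^(−2κx) on [0, ∞); use ∫₀^∞ xʲ·e^(−2κx) dx = j!/(2κ)^(j+1).
State is unnormalized: ∫|ψ|² dx = 0.94039, and ∫ψ*·V(x)·ψ dx = -6.4935, so ⟨V⟩ = -6.4935 / 0.94039.
⟨V⟩ = -6.9051.

-6.91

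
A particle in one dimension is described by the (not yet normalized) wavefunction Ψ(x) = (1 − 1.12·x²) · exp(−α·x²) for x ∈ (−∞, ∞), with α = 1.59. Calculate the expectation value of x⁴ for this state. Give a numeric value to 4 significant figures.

0.03248

⟨x⁴⟩ = ∫ x⁴·|Ψ|² dx / ∫|Ψ|² dx (integrals over the domain).
Expand each integrand as polynomial × e^(−2αx²) and use ∫x^(2j)·e^(−2αx²) dx = (2j−1)!!/(4α)^j · √(π/(2α)), odd powers → 0; here √(π/(2α)) = 0.99394.
State is unnormalized: ∫|Ψ|² dx = 0.73635, and ∫Ψ*·x⁴·Ψ dx = 0.023913, so ⟨x⁴⟩ = 0.023913 / 0.73635.
⟨x⁴⟩ = 0.032476.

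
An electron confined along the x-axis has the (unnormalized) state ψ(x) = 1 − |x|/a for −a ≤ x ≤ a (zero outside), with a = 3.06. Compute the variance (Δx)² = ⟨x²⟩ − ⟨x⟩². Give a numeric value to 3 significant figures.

0.936

Compute ⟨x⟩ and ⟨x²⟩ separately, then (Δx)² = ⟨x²⟩ − ⟨x⟩².
ψ is even, so ∫ over [−a, a] = 2∫₀ᵃ with ψ = 1 − x/a there: ∫₀ᵃ (1 − x/a)² dx = a/3, ∫₀ᵃ x²(1 − x/a)² dx = a³/30, ∫₀ᵃ x⁴(1 − x/a)² dx = a⁵/105.
Normalization: ∫|ψ|² dx = 2.0400.
⟨x⟩ = 0.0000 and ⟨x²⟩ = 0.93636.
(Δx)² = 0.93636 − (0.0000)² = 0.93636.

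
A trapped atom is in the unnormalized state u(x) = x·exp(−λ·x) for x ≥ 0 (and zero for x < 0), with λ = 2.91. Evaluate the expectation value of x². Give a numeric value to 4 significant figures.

⟨x²⟩ = ∫ x²·|u|² dx / ∫|u|² dx (integrals over the domain).
Every integrand reduces to terms xʲ·e^(−2λx) on [0, ∞); use ∫₀^∞ xʲ·e^(−2λx) dx = j!/(2λ)^(j+1).
State is unnormalized: ∫|u|² dx = 0.010145, and ∫u*·x²·u dx = 0.0035942, so ⟨x²⟩ = 0.0035942 / 0.010145.
⟨x²⟩ = 0.35427.

0.3543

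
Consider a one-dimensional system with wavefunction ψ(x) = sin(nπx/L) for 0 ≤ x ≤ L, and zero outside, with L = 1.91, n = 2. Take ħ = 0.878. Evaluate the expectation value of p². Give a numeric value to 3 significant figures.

8.34

p² ψ = −ħ² d²ψ/dx²; ⟨p²⟩ = −ħ² ∫ ψ*·ψ'' dx / ∫|ψ|² dx.
d/dx sin(nπx/L) = (nπ/L)·cos(nπx/L) and d²/dx² sin(nπx/L) = −(nπ/L)²·sin(nπx/L); on 0 ≤ x ≤ L, ∫sin²(nπx/L) dx = L/2 and ∫sin(nπx/L)·cos(nπx/L) dx = 0.
State is unnormalized: ∫|ψ|² dx = 0.95500, and ∫ψ*·(−ħ² ψ'') dx = 7.9668, so ⟨p²⟩ = 7.9668 / 0.95500.
⟨p²⟩ = 8.3422.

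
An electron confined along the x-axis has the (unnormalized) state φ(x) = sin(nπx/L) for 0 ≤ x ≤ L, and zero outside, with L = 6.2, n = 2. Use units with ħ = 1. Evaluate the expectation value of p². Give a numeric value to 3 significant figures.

1.03

p² φ = −ħ² d²φ/dx²; ⟨p²⟩ = −ħ² ∫ φ*·φ'' dx / ∫|φ|² dx.
d/dx sin(nπx/L) = (nπ/L)·cos(nπx/L) and d²/dx² sin(nπx/L) = −(nπ/L)²·sin(nπx/L); on 0 ≤ x ≤ L, ∫sin²(nπx/L) dx = L/2 and ∫sin(nπx/L)·cos(nπx/L) dx = 0.
State is unnormalized: ∫|φ|² dx = 3.1000, and ∫φ*·(−ħ² φ'') dx = 3.1837, so ⟨p²⟩ = 3.1837 / 3.1000.
⟨p²⟩ = 1.0270.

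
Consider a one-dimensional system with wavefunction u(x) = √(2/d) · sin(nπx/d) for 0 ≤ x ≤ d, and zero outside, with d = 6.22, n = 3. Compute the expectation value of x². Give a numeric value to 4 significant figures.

12.68

⟨x²⟩ = ∫ x²·|u|² dx (integrals over the domain).
With sin²θ = (1 − cos2θ)/2 on 0 ≤ x ≤ d: ∫sin²(nπx/d) dx = d/2, ∫x·sin²(nπx/d) dx = d²/4, ∫x²·sin²(nπx/d) dx = d³·(1/6 − 1/(4n²π²)); higher powers xᵏ the same way, integrating xᵏ·cos(2nπx/d) by parts.
⟨x²⟩ = 12.678.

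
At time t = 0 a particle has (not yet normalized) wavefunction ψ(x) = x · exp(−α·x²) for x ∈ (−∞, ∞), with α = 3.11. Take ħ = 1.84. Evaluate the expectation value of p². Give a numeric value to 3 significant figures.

31.6

p² ψ = −ħ² d²ψ/dx²; ⟨p²⟩ = −ħ² ∫ ψ*·ψ'' dx / ∫|ψ|² dx.
Expand each integrand as polynomial × e^(−2αx²) and use ∫x^(2j)·e^(−2αx²) dx = (2j−1)!!/(4α)^j · √(π/(2α)), odd powers → 0; here √(π/(2α)) = 0.71069. Differentiate with the product rule, d/dx e^(−αx²) = −2αx·e^(−αx²).
State is unnormalized: ∫|ψ|² dx = 0.057129, and ∫ψ*·(−ħ² ψ'') dx = 1.8046, so ⟨p²⟩ = 1.8046 / 0.057129.
⟨p²⟩ = 31.588.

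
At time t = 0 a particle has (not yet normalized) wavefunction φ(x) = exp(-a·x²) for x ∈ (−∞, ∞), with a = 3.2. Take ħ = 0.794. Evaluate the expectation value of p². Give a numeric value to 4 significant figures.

2.017

p² φ = −ħ² d²φ/dx²; ⟨p²⟩ = −ħ² ∫ φ*·φ'' dx / ∫|φ|² dx.
Gaussian moments: ∫x^(2j)·e^(−2ax²) dx = (2j−1)!!/(4a)^j · √(π/(2a)), odd powers integrate to 0; here √(π/(2a)) = 0.70062. Derivatives: d/dx e^(−ax²) = −2ax·e^(−ax²), d²/dx² e^(−ax²) = (4a²x² − 2a)·e^(−ax²).
State is unnormalized: ∫|φ|² dx = 0.70062, and ∫φ*·(−ħ² φ'') dx = 1.4134, so ⟨p²⟩ = 1.4134 / 0.70062.
⟨p²⟩ = 2.0174.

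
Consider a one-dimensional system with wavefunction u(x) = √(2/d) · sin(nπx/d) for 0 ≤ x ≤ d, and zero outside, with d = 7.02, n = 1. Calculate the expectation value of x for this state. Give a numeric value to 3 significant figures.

⟨x⟩ = ∫ x·|u|² dx (integrals over the domain).
With sin²θ = (1 − cos2θ)/2 on 0 ≤ x ≤ d: ∫sin²(nπx/d) dx = d/2, ∫x·sin²(nπx/d) dx = d²/4, ∫x²·sin²(nπx/d) dx = d³·(1/6 − 1/(4n²π²)); higher powers xᵏ the same way, integrating xᵏ·cos(2nπx/d) by parts.
⟨x⟩ = 3.5100.

3.51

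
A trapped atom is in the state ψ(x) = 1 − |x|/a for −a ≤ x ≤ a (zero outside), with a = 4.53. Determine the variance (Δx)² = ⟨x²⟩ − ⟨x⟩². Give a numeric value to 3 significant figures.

2.05

Compute ⟨x⟩ and ⟨x²⟩ separately, then (Δx)² = ⟨x²⟩ − ⟨x⟩².
ψ is even, so ∫ over [−a, a] = 2∫₀ᵃ with ψ = 1 − x/a there: ∫₀ᵃ (1 − x/a)² dx = a/3, ∫₀ᵃ x²(1 − x/a)² dx = a³/30, ∫₀ᵃ x⁴(1 − x/a)² dx = a⁵/105.
Normalization: ∫|ψ|² dx = 3.0200.
⟨x⟩ = 0.0000 and ⟨x²⟩ = 2.0521.
(Δx)² = 2.0521 − (0.0000)² = 2.0521.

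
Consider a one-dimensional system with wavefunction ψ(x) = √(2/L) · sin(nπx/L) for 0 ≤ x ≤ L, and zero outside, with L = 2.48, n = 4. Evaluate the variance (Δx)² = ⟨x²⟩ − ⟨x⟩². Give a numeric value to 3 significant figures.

0.493

Compute ⟨x⟩ and ⟨x²⟩ separately, then (Δx)² = ⟨x²⟩ − ⟨x⟩².
With sin²θ = (1 − cos2θ)/2 on 0 ≤ x ≤ L: ∫sin²(nπx/L) dx = L/2, ∫x·sin²(nπx/L) dx = L²/4, ∫x²·sin²(nπx/L) dx = L³·(1/6 − 1/(4n²π²)); higher powers xᵏ the same way, integrating xᵏ·cos(2nπx/L) by parts.
⟨x⟩ = 1.2400 and ⟨x²⟩ = 2.0307.
(Δx)² = 2.0307 − (1.2400)² = 0.49306.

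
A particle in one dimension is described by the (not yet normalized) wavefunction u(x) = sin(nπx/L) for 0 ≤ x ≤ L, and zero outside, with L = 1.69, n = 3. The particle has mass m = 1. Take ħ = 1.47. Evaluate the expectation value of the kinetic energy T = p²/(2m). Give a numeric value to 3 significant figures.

T = −(ħ²/2m) d²/dx², so ⟨T⟩ = −(ħ²/2m) ∫ u*·u'' dx / ∫|u|² dx; with m = 1.
d/dx sin(nπx/L) = (nπ/L)·cos(nπx/L) and d²/dx² sin(nπx/L) = −(nπ/L)²·sin(nπx/L); on 0 ≤ x ≤ L, ∫sin²(nπx/L) dx = L/2 and ∫sin(nπx/L)·cos(nπx/L) dx = 0.
State is unnormalized: ∫|u|² dx = 0.84500, and ∫u*·(−ħ²/2m · u'') dx = 28.394, so ⟨T⟩ = 28.394 / 0.84500.
⟨T⟩ = 33.603.

33.6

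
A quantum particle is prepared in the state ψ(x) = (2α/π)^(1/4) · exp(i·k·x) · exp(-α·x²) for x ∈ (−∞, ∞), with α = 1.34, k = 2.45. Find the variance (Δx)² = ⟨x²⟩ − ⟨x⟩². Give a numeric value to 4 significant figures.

0.1866

Compute ⟨x⟩ and ⟨x²⟩ separately, then (Δx)² = ⟨x²⟩ − ⟨x⟩².
Gaussian moments: ∫x^(2j)·e^(−2αx²) dx = (2j−1)!!/(4α)^j · √(π/(2α)), odd powers integrate to 0; here √(π/(2α)) = 1.0827.
⟨x⟩ = 0.0000 and ⟨x²⟩ = 0.18657.
(Δx)² = 0.18657 − (0.0000)² = 0.18657.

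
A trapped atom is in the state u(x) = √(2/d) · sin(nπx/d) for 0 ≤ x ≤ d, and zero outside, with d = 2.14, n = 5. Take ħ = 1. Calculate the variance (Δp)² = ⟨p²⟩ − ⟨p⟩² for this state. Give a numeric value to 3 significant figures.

53.9

Compute ⟨p⟩ and ⟨p²⟩ separately; (Δp)² = ⟨p²⟩ − ⟨p⟩².
d/dx sin(nπx/d) = (nπ/d)·cos(nπx/d) and d²/dx² sin(nπx/d) = −(nπ/d)²·sin(nπx/d); on 0 ≤ x ≤ d, ∫sin²(nπx/d) dx = d/2 and ∫sin(nπx/d)·cos(nπx/d) dx = 0.
⟨p⟩ = 0.0000 and ⟨p²⟩ = 53.878.
(Δp)² = 53.878 − (0.0000)² = 53.878.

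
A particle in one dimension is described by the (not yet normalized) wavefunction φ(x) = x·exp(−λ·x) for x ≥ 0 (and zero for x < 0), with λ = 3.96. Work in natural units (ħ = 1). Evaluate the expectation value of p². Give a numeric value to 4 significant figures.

15.68

p² φ = −ħ² d²φ/dx²; ⟨p²⟩ = −ħ² ∫ φ*·φ'' dx / ∫|φ|² dx.
Differentiate x·exp(−λ·x) with the product rule; every integrand then reduces to terms xʲ·e^(−2λx) on [0, ∞), with ∫₀^∞ xʲ·e^(−2λx) dx = j!/(2λ)^(j+1).
State is unnormalized: ∫|φ|² dx = 0.0040258, and ∫φ*·(−ħ² φ'') dx = 0.063131, so ⟨p²⟩ = 0.063131 / 0.0040258.
⟨p²⟩ = 15.682.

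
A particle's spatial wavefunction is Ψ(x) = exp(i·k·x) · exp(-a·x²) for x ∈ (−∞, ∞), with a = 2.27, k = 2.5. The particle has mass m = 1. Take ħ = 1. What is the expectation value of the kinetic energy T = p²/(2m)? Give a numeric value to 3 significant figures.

T = −(ħ²/2m) d²/dx², so ⟨T⟩ = −(ħ²/2m) ∫ Ψ*·Ψ'' dx / ∫|Ψ|² dx; with m = 1.
Gaussian moments: ∫x^(2j)·e^(−2ax²) dx = (2j−1)!!/(4a)^j · √(π/(2a)), odd powers integrate to 0; here √(π/(2a)) = 0.83185. Derivatives: Ψ′ = (ik − 2ax)·Ψ, Ψ″ = ((ik − 2ax)² − 2a)·Ψ; the odd-in-x pieces drop out.
State is unnormalized: ∫|Ψ|² dx = 0.83185, and ∫Ψ*·(−ħ²/2m · Ψ'') dx = 3.5437, so ⟨T⟩ = 3.5437 / 0.83185.
⟨T⟩ = 4.2600.

4.26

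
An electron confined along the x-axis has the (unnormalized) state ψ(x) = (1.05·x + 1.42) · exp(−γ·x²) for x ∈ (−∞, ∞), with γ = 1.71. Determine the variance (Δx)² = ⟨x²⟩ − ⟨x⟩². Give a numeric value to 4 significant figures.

0.1278

Compute ⟨x⟩ and ⟨x²⟩ separately, then (Δx)² = ⟨x²⟩ − ⟨x⟩².
Expand each integrand as polynomial × e^(−2γx²) and use ∫x^(2j)·e^(−2γx²) dx = (2j−1)!!/(4γ)^j · √(π/(2γ)), odd powers → 0; here √(π/(2γ)) = 0.95843.
Normalization: ∫|ψ|² dx = 2.0871.
⟨x⟩ = 0.20021 and ⟨x²⟩ = 0.16784.
(Δx)² = 0.16784 − (0.20021)² = 0.12776.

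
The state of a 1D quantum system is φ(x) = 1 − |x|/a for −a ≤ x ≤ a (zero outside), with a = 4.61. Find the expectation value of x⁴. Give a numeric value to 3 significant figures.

12.9

⟨x⁴⟩ = ∫ x⁴·|φ|² dx / ∫|φ|² dx (integrals over the domain).
φ is even, so ∫ over [−a, a] = 2∫₀ᵃ with φ = 1 − x/a there: ∫₀ᵃ (1 − x/a)² dx = a/3, ∫₀ᵃ x²(1 − x/a)² dx = a³/30, ∫₀ᵃ x⁴(1 − x/a)² dx = a⁵/105.
State is unnormalized: ∫|φ|² dx = 3.0733, and ∫φ*·x⁴·φ dx = 39.659, so ⟨x⁴⟩ = 39.659 / 3.0733.
⟨x⁴⟩ = 12.904.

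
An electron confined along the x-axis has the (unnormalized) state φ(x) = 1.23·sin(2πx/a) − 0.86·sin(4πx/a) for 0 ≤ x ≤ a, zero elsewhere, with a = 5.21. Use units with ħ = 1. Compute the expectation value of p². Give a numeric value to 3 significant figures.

p² φ = −ħ² d²φ/dx²; ⟨p²⟩ = −ħ² ∫ φ*·φ'' dx / ∫|φ|² dx.
d²/dx² sin(jπx/a) = −(jπ/a)²·sin(jπx/a); on 0 ≤ x ≤ a, ∫sin²(jπx/a) dx = a/2 and ∫sin(jπx/a)·sin(lπx/a) dx = 0 for j ≠ l, so only diagonal terms survive in ∫|φ|² and ∫φ·φ″; ∫φ·φ′ dx = [φ²/2] between the walls = 0.
State is unnormalized: ∫|φ|² dx = 5.8678, and ∫φ*·(−ħ² φ'') dx = 16.940, so ⟨p²⟩ = 16.940 / 5.8678.
⟨p²⟩ = 2.8870.

2.89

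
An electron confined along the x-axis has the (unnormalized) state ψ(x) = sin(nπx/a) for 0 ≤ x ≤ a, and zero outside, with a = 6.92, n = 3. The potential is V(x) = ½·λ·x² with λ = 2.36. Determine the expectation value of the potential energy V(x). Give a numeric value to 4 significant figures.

18.52

⟨V⟩ = ∫ V(x)·|ψ|² dx / ∫|ψ|² dx.
With sin²θ = (1 − cos2θ)/2 on 0 ≤ x ≤ a: ∫sin²(nπx/a) dx = a/2, ∫x·sin²(nπx/a) dx = a²/4, ∫x²·sin²(nπx/a) dx = a³·(1/6 − 1/(4n²π²)); higher powers xᵏ the same way, integrating xᵏ·cos(2nπx/a) by parts.
State is unnormalized: ∫|ψ|² dx = 3.4600, and ∫ψ*·V(x)·ψ dx = 64.070, so ⟨V⟩ = 64.070 / 3.4600.
⟨V⟩ = 18.517.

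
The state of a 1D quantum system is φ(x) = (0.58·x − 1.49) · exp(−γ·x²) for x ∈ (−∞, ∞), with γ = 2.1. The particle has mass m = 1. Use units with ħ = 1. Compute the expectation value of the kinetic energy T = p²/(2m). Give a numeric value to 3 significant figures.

T = −(ħ²/2m) d²/dx², so ⟨T⟩ = −(ħ²/2m) ∫ φ*·φ'' dx / ∫|φ|² dx; with m = 1.
Expand each integrand as polynomial × e^(−2γx²) and use ∫x^(2j)·e^(−2γx²) dx = (2j−1)!!/(4γ)^j · √(π/(2γ)), odd powers → 0; here √(π/(2γ)) = 0.86487. Differentiate with the product rule, d/dx e^(−γx²) = −2γx·e^(−γx²).
State is unnormalized: ∫|φ|² dx = 1.9547, and ∫φ*·(−ħ²/2m · φ'') dx = 2.1252, so ⟨T⟩ = 2.1252 / 1.9547.
⟨T⟩ = 1.0872.

1.09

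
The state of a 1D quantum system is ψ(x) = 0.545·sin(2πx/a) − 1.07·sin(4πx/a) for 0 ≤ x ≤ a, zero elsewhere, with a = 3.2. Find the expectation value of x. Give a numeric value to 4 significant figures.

1.600

⟨x⟩ = ∫ x·|ψ|² dx / ∫|ψ|² dx (integrals over the domain).
On 0 ≤ x ≤ a (j ≠ l): ∫sin²(jπx/a) dx = a/2, ∫sin(jπx/a)·sin(lπx/a) dx = 0; diagonal moments ∫x·sin²(jπx/a) dx = a²/4, ∫x²·sin²(jπx/a) dx = a³·(1/6 − 1/(4j²π²)); cross terms ∫x·sin(jπx/a)·sin(lπx/a) dx = 0 for j + l even and −4jla²/(π²(j² − l²)²) for j + l odd, ∫x²·sin(jπx/a)·sin(lπx/a) dx = (−1)^(j+l)·4jla³/(π²(j² − l²)²); higher powers the same way via product-to-sum and parts.
State is unnormalized: ∫|ψ|² dx = 2.3071, and ∫ψ*·x·ψ dx = 3.6913, so ⟨x⟩ = 3.6913 / 2.3071.
⟨x⟩ = 1.6000.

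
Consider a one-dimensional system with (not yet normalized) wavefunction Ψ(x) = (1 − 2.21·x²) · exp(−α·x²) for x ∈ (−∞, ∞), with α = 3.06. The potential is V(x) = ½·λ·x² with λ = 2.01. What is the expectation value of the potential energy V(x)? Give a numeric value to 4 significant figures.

0.04521

⟨V⟩ = ∫ V(x)·|Ψ|² dx / ∫|Ψ|² dx.
Expand each integrand as polynomial × e^(−2αx²) and use ∫x^(2j)·e^(−2αx²) dx = (2j−1)!!/(4α)^j · √(π/(2α)), odd powers → 0; here √(π/(2α)) = 0.71647.
State is unnormalized: ∫|Ψ|² dx = 0.52782, and ∫Ψ*·V(x)·Ψ dx = 0.023865, so ⟨V⟩ = 0.023865 / 0.52782.
⟨V⟩ = 0.045214.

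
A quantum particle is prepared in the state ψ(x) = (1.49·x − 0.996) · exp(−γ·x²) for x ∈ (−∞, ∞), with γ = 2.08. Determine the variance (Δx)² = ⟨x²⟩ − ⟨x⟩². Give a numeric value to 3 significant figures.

0.0908

Compute ⟨x⟩ and ⟨x²⟩ separately, then (Δx)² = ⟨x²⟩ − ⟨x⟩².
Expand each integrand as polynomial × e^(−2γx²) and use ∫x^(2j)·e^(−2γx²) dx = (2j−1)!!/(4γ)^j · √(π/(2γ)), odd powers → 0; here √(π/(2γ)) = 0.86902.
Normalization: ∫|ψ|² dx = 1.0940.
⟨x⟩ = -0.28338 and ⟨x²⟩ = 0.17115.
(Δx)² = 0.17115 − (-0.28338)² = 0.090840.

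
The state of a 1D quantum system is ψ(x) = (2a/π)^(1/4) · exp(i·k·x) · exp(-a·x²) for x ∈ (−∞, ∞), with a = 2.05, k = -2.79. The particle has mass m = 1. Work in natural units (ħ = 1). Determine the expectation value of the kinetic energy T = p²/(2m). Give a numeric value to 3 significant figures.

T = −(ħ²/2m) d²/dx², so ⟨T⟩ = −(ħ²/2m) ∫ ψ*·ψ'' dx; with m = 1.
Gaussian moments: ∫x^(2j)·e^(−2ax²) dx = (2j−1)!!/(4a)^j · √(π/(2a)), odd powers integrate to 0; here √(π/(2a)) = 0.87535. Derivatives: ψ′ = (ik − 2ax)·ψ, ψ″ = ((ik − 2ax)² − 2a)·ψ; the odd-in-x pieces drop out.
⟨T⟩ = 4.9171.

4.92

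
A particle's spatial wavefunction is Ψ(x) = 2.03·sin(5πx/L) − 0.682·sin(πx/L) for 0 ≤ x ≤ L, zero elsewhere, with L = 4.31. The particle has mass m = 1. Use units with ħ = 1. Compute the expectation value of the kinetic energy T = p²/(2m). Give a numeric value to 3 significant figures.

5.99

T = −(ħ²/2m) d²/dx², so ⟨T⟩ = −(ħ²/2m) ∫ Ψ*·Ψ'' dx / ∫|Ψ|² dx; with m = 1.
d²/dx² sin(jπx/L) = −(jπ/L)²·sin(jπx/L); on 0 ≤ x ≤ L, ∫sin²(jπx/L) dx = L/2 and ∫sin(jπx/L)·sin(lπx/L) dx = 0 for j ≠ l, so only diagonal terms survive in ∫|Ψ|² and ∫Ψ·Ψ″; ∫Ψ·Ψ′ dx = [Ψ²/2] between the walls = 0.
State is unnormalized: ∫|Ψ|² dx = 9.8829, and ∫Ψ*·(−ħ²/2m · Ψ'') dx = 59.245, so ⟨T⟩ = 59.245 / 9.8829.
⟨T⟩ = 5.9947.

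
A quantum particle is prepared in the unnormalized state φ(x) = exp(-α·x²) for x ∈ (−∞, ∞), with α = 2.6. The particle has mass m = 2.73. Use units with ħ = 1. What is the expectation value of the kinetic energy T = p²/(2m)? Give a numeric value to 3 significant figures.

0.476

T = −(ħ²/2m) d²/dx², so ⟨T⟩ = −(ħ²/2m) ∫ φ*·φ'' dx / ∫|φ|² dx; with m = 2.73.
Gaussian moments: ∫x^(2j)·e^(−2αx²) dx = (2j−1)!!/(4α)^j · √(π/(2α)), odd powers integrate to 0; here √(π/(2α)) = 0.77727. Derivatives: d/dx e^(−αx²) = −2αx·e^(−αx²), d²/dx² e^(−αx²) = (4α²x² − 2α)·e^(−αx²).
State is unnormalized: ∫|φ|² dx = 0.77727, and ∫φ*·(−ħ²/2m · φ'') dx = 0.37013, so ⟨T⟩ = 0.37013 / 0.77727.
⟨T⟩ = 0.47619.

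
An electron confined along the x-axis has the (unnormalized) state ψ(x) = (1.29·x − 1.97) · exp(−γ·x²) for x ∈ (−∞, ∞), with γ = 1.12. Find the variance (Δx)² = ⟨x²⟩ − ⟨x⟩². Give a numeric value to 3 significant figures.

Compute ⟨x⟩ and ⟨x²⟩ separately, then (Δx)² = ⟨x²⟩ − ⟨x⟩².
Expand each integrand as polynomial × e^(−2γx²) and use ∫x^(2j)·e^(−2γx²) dx = (2j−1)!!/(4γ)^j · √(π/(2γ)), odd powers → 0; here √(π/(2γ)) = 1.1843.
Normalization: ∫|ψ|² dx = 5.0359.
⟨x⟩ = -0.26680 and ⟨x²⟩ = 0.26221.
(Δx)² = 0.26221 − (-0.26680)² = 0.19103.

0.191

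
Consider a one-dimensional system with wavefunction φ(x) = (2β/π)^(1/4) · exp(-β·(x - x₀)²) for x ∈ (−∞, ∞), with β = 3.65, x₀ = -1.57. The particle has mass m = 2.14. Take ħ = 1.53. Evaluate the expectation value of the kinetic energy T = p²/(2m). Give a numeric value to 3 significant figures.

2.00

T = −(ħ²/2m) d²/dx², so ⟨T⟩ = −(ħ²/2m) ∫ φ*·φ'' dx; with m = 2.14.
Gaussian moments (u = x − x₀): ∫u^(2j)·e^(−2βu²) du = (2j−1)!!/(4β)^j · √(π/(2β)), odd powers integrate to 0; here √(π/(2β)) = 0.65601. Derivatives: d/dx e^(−βu²) = −2βu·e^(−βu²), d²/dx² e^(−βu²) = (4β²u² − 2β)·e^(−βu²).
⟨T⟩ = 1.9963.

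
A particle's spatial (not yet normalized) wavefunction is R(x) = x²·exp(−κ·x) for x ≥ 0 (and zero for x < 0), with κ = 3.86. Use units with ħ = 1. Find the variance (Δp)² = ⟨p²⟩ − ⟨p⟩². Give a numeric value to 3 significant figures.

Compute ⟨p⟩ and ⟨p²⟩ separately; (Δp)² = ⟨p²⟩ − ⟨p⟩².
Differentiate x²·exp(−κ·x) with the product rule; every integrand then reduces to terms xʲ·e^(−2κx) on [0, ∞), with ∫₀^∞ xʲ·e^(−2κx) dx = j!/(2κ)^(j+1).
Normalization: ∫|R|² dx = 0.00087524.
⟨p⟩ = 0.0000 and ⟨p²⟩ = 4.9665.
(Δp)² = 4.9665 − (0.0000)² = 4.9665.

4.97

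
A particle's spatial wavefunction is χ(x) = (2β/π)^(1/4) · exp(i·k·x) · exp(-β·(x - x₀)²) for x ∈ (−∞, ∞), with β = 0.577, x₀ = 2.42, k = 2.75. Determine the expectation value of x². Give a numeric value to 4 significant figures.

6.290

⟨x²⟩ = ∫ x²·|χ|² dx (integrals over the domain).
Gaussian moments (u = x − x₀): ∫u^(2j)·e^(−2βu²) du = (2j−1)!!/(4β)^j · √(π/(2β)), odd powers integrate to 0; here √(π/(2β)) = 1.6500.
⟨x²⟩ = 6.2897.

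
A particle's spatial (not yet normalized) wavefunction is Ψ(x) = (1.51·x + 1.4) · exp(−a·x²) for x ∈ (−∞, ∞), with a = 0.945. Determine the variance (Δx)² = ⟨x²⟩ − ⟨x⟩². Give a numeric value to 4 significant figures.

Compute ⟨x⟩ and ⟨x²⟩ separately, then (Δx)² = ⟨x²⟩ − ⟨x⟩².
Expand each integrand as polynomial × e^(−2ax²) and use ∫x^(2j)·e^(−2ax²) dx = (2j−1)!!/(4a)^j · √(π/(2a)), odd powers → 0; here √(π/(2a)) = 1.2893.
Normalization: ∫|Ψ|² dx = 3.3047.
⟨x⟩ = 0.43638 and ⟨x²⟩ = 0.38906.
(Δx)² = 0.38906 − (0.43638)² = 0.19864.

0.1986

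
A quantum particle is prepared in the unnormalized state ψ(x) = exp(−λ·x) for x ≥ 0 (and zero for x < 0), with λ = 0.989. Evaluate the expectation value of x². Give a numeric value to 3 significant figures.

0.511

⟨x²⟩ = ∫ x²·|ψ|² dx / ∫|ψ|² dx (integrals over the domain).
Every integrand reduces to terms xʲ·e^(−2λx) on [0, ∞); use ∫₀^∞ xʲ·e^(−2λx) dx = j!/(2λ)^(j+1).
State is unnormalized: ∫|ψ|² dx = 0.50556, and ∫ψ*·x²·ψ dx = 0.25843, so ⟨x²⟩ = 0.25843 / 0.50556.
⟨x²⟩ = 0.51118.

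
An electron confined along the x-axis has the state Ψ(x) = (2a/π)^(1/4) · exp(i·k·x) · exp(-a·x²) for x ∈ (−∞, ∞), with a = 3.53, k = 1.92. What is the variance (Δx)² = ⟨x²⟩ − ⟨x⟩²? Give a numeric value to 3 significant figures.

Compute ⟨x⟩ and ⟨x²⟩ separately, then (Δx)² = ⟨x²⟩ − ⟨x⟩².
Gaussian moments: ∫x^(2j)·e^(−2ax²) dx = (2j−1)!!/(4a)^j · √(π/(2a)), odd powers integrate to 0; here √(π/(2a)) = 0.66707.
⟨x⟩ = 0.0000 and ⟨x²⟩ = 0.070822.
(Δx)² = 0.070822 − (0.0000)² = 0.070822.

0.0708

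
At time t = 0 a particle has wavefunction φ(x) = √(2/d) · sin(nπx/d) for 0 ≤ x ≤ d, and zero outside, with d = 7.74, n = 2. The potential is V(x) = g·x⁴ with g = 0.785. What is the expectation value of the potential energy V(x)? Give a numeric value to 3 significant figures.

⟨V⟩ = ∫ V(x)·|φ|² dx.
With sin²θ = (1 − cos2θ)/2 on 0 ≤ x ≤ d: ∫sin²(nπx/d) dx = d/2, ∫x·sin²(nπx/d) dx = d²/4, ∫x²·sin²(nπx/d) dx = d³·(1/6 − 1/(4n²π²)); higher powers xᵏ the same way, integrating xᵏ·cos(2nπx/d) by parts.
⟨V⟩ = 494.81.

495.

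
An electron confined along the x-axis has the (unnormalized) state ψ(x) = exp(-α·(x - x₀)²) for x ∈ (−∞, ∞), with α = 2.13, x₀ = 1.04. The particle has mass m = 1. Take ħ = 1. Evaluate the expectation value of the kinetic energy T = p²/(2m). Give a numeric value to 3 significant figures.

1.07

T = −(ħ²/2m) d²/dx², so ⟨T⟩ = −(ħ²/2m) ∫ ψ*·ψ'' dx / ∫|ψ|² dx; with m = 1.
Gaussian moments (u = x − x₀): ∫u^(2j)·e^(−2αu²) du = (2j−1)!!/(4α)^j · √(π/(2α)), odd powers integrate to 0; here √(π/(2α)) = 0.85876. Derivatives: d/dx e^(−αu²) = −2αu·e^(−αu²), d²/dx² e^(−αu²) = (4α²u² − 2α)·e^(−αu²).
State is unnormalized: ∫|ψ|² dx = 0.85876, and ∫ψ*·(−ħ²/2m · ψ'') dx = 0.91458, so ⟨T⟩ = 0.91458 / 0.85876.
⟨T⟩ = 1.0650.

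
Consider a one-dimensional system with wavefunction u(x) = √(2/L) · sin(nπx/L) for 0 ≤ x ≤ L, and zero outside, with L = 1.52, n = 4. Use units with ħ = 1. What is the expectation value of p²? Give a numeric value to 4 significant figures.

p² u = −ħ² d²u/dx²; ⟨p²⟩ = −ħ² ∫ u*·u'' dx.
d/dx sin(nπx/L) = (nπ/L)·cos(nπx/L) and d²/dx² sin(nπx/L) = −(nπ/L)²·sin(nπx/L); on 0 ≤ x ≤ L, ∫sin²(nπx/L) dx = L/2 and ∫sin(nπx/L)·cos(nπx/L) dx = 0.
⟨p²⟩ = 68.349.

68.35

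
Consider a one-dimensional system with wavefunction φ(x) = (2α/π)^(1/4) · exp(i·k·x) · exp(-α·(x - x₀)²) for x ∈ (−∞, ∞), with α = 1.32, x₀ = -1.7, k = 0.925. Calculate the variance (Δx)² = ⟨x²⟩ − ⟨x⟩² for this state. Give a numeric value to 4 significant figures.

0.1894

Compute ⟨x⟩ and ⟨x²⟩ separately, then (Δx)² = ⟨x²⟩ − ⟨x⟩².
Gaussian moments (u = x − x₀): ∫u^(2j)·e^(−2αu²) du = (2j−1)!!/(4α)^j · √(π/(2α)), odd powers integrate to 0; here √(π/(2α)) = 1.0909.
⟨x⟩ = -1.7000 and ⟨x²⟩ = 3.0794.
(Δx)² = 3.0794 − (-1.7000)² = 0.18939.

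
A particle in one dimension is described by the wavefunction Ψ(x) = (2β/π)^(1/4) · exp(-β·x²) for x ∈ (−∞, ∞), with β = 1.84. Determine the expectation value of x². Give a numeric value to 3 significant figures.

⟨x²⟩ = ∫ x²·|Ψ|² dx (integrals over the domain).
Gaussian moments: ∫x^(2j)·e^(−2βx²) dx = (2j−1)!!/(4β)^j · √(π/(2β)), odd powers integrate to 0; here √(π/(2β)) = 0.92396.
⟨x²⟩ = 0.13587.

0.136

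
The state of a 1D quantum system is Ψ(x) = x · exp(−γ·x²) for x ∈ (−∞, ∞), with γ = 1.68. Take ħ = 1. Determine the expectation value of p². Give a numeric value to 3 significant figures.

5.04

p² Ψ = −ħ² d²Ψ/dx²; ⟨p²⟩ = −ħ² ∫ Ψ*·Ψ'' dx / ∫|Ψ|² dx.
Expand each integrand as polynomial × e^(−2γx²) and use ∫x^(2j)·e^(−2γx²) dx = (2j−1)!!/(4γ)^j · √(π/(2γ)), odd powers → 0; here √(π/(2γ)) = 0.96695. Differentiate with the product rule, d/dx e^(−γx²) = −2γx·e^(−γx²).
State is unnormalized: ∫|Ψ|² dx = 0.14389, and ∫Ψ*·(−ħ² Ψ'') dx = 0.72521, so ⟨p²⟩ = 0.72521 / 0.14389.
⟨p²⟩ = 5.0400.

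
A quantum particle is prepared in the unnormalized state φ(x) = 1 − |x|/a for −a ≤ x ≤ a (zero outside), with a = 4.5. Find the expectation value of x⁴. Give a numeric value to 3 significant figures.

⟨x⁴⟩ = ∫ x⁴·|φ|² dx / ∫|φ|² dx (integrals over the domain).
φ is even, so ∫ over [−a, a] = 2∫₀ᵃ with φ = 1 − x/a there: ∫₀ᵃ (1 − x/a)² dx = a/3, ∫₀ᵃ x²(1 − x/a)² dx = a³/30, ∫₀ᵃ x⁴(1 − x/a)² dx = a⁵/105.
State is unnormalized: ∫|φ|² dx = 3.0000, and ∫φ*·x⁴·φ dx = 35.148, so ⟨x⁴⟩ = 35.148 / 3.0000.
⟨x⁴⟩ = 11.716.

11.7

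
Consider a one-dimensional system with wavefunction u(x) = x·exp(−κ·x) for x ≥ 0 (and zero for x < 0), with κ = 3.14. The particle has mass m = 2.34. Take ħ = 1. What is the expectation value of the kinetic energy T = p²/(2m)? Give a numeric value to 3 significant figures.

2.11

T = −(ħ²/2m) d²/dx², so ⟨T⟩ = −(ħ²/2m) ∫ u*·u'' dx / ∫|u|² dx; with m = 2.34.
Differentiate x·exp(−κ·x) with the product rule; every integrand then reduces to terms xʲ·e^(−2κx) on [0, ∞), with ∫₀^∞ xʲ·e^(−2κx) dx = j!/(2κ)^(j+1).
State is unnormalized: ∫|u|² dx = 0.0080752, and ∫u*·(−ħ²/2m · u'') dx = 0.017012, so ⟨T⟩ = 0.017012 / 0.0080752.
⟨T⟩ = 2.1068.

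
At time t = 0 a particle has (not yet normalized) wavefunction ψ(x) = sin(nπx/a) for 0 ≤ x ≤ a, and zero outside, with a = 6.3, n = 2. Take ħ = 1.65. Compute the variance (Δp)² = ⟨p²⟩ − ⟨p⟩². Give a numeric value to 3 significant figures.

2.71

Compute ⟨p⟩ and ⟨p²⟩ separately; (Δp)² = ⟨p²⟩ − ⟨p⟩².
d/dx sin(nπx/a) = (nπ/a)·cos(nπx/a) and d²/dx² sin(nπx/a) = −(nπ/a)²·sin(nπx/a); on 0 ≤ x ≤ a, ∫sin²(nπx/a) dx = a/2 and ∫sin(nπx/a)·cos(nπx/a) dx = 0.
Normalization: ∫|ψ|² dx = 3.1500.
⟨p⟩ = 0.0000 and ⟨p²⟩ = 2.7080.
(Δp)² = 2.7080 − (0.0000)² = 2.7080.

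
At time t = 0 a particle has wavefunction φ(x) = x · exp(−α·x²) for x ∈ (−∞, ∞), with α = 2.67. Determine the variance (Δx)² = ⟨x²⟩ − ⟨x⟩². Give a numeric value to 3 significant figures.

0.281

Compute ⟨x⟩ and ⟨x²⟩ separately, then (Δx)² = ⟨x²⟩ − ⟨x⟩².
Expand each integrand as polynomial × e^(−2αx²) and use ∫x^(2j)·e^(−2αx²) dx = (2j−1)!!/(4α)^j · √(π/(2α)), odd powers → 0; here √(π/(2α)) = 0.76702.
Normalization: ∫|φ|² dx = 0.071818.
⟨x⟩ = 0.0000 and ⟨x²⟩ = 0.28090.
(Δx)² = 0.28090 − (0.0000)² = 0.28090.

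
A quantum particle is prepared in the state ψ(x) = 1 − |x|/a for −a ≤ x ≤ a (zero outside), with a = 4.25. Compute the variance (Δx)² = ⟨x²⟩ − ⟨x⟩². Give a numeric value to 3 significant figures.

1.81

Compute ⟨x⟩ and ⟨x²⟩ separately, then (Δx)² = ⟨x²⟩ − ⟨x⟩².
ψ is even, so ∫ over [−a, a] = 2∫₀ᵃ with ψ = 1 − x/a there: ∫₀ᵃ (1 − x/a)² dx = a/3, ∫₀ᵃ x²(1 − x/a)² dx = a³/30, ∫₀ᵃ x⁴(1 − x/a)² dx = a⁵/105.
Normalization: ∫|ψ|² dx = 2.8333.
⟨x⟩ = 0.0000 and ⟨x²⟩ = 1.8063.
(Δx)² = 1.8063 − (0.0000)² = 1.8063.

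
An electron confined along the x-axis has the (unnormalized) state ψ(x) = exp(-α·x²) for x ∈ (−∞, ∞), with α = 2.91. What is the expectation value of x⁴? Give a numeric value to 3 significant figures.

0.0221

⟨x⁴⟩ = ∫ x⁴·|ψ|² dx / ∫|ψ|² dx (integrals over the domain).
Gaussian moments: ∫x^(2j)·e^(−2αx²) dx = (2j−1)!!/(4α)^j · √(π/(2α)), odd powers integrate to 0; here √(π/(2α)) = 0.73471.
State is unnormalized: ∫|ψ|² dx = 0.73471, and ∫ψ*·x⁴·ψ dx = 0.016268, so ⟨x⁴⟩ = 0.016268 / 0.73471.
⟨x⁴⟩ = 0.022142.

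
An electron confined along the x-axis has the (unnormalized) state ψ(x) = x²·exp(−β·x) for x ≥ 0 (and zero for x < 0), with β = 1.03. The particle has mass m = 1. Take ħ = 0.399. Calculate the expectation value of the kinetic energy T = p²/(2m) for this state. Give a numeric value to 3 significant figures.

0.0281

T = −(ħ²/2m) d²/dx², so ⟨T⟩ = −(ħ²/2m) ∫ ψ*·ψ'' dx / ∫|ψ|² dx; with m = 1.
Differentiate x²·exp(−β·x) with the product rule; every integrand then reduces to terms xʲ·e^(−2βx) on [0, ∞), with ∫₀^∞ xʲ·e^(−2βx) dx = j!/(2β)^(j+1).
State is unnormalized: ∫|ψ|² dx = 0.64696, and ∫ψ*·(−ħ²/2m · ψ'') dx = 0.018211, so ⟨T⟩ = 0.018211 / 0.64696.
⟨T⟩ = 0.028149.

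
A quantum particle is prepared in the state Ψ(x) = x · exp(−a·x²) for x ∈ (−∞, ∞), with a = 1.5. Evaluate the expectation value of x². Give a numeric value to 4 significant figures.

0.5000

⟨x²⟩ = ∫ x²·|Ψ|² dx / ∫|Ψ|² dx (integrals over the domain).
Expand each integrand as polynomial × e^(−2ax²) and use ∫x^(2j)·e^(−2ax²) dx = (2j−1)!!/(4a)^j · √(π/(2a)), odd powers → 0; here √(π/(2a)) = 1.0233.
State is unnormalized: ∫|Ψ|² dx = 0.17055, and ∫Ψ*·x²·Ψ dx = 0.085277, so ⟨x²⟩ = 0.085277 / 0.17055.
⟨x²⟩ = 0.50000.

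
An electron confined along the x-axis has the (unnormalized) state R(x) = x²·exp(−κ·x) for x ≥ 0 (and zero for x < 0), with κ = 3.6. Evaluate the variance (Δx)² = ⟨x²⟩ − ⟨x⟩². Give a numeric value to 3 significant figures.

Compute ⟨x⟩ and ⟨x²⟩ separately, then (Δx)² = ⟨x²⟩ − ⟨x⟩².
Every integrand reduces to terms xʲ·e^(−2κx) on [0, ∞); use ∫₀^∞ xʲ·e^(−2κx) dx = j!/(2κ)^(j+1).
Normalization: ∫|R|² dx = 0.0012404.
⟨x⟩ = 0.69444 and ⟨x²⟩ = 0.57870.
(Δx)² = 0.57870 − (0.69444)² = 0.096451.

0.0965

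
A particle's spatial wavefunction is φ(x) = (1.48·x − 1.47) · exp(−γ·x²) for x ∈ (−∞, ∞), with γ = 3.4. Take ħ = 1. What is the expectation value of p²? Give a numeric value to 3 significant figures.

3.87

p² φ = −ħ² d²φ/dx²; ⟨p²⟩ = −ħ² ∫ φ*·φ'' dx / ∫|φ|² dx.
Expand each integrand as polynomial × e^(−2γx²) and use ∫x^(2j)·e^(−2γx²) dx = (2j−1)!!/(4γ)^j · √(π/(2γ)), odd powers → 0; here √(π/(2γ)) = 0.67971. Differentiate with the product rule, d/dx e^(−γx²) = −2γx·e^(−γx²).
State is unnormalized: ∫|φ|² dx = 1.5782, and ∫φ*·(−ħ² φ'') dx = 6.1105, so ⟨p²⟩ = 6.1105 / 1.5782.
⟨p²⟩ = 3.8717.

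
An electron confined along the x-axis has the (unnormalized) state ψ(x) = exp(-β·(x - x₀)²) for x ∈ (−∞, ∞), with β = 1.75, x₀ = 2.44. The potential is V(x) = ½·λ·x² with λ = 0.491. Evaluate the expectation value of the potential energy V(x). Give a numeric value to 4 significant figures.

1.497

⟨V⟩ = ∫ V(x)·|ψ|² dx / ∫|ψ|² dx.
Gaussian moments (u = x − x₀): ∫u^(2j)·e^(−2βu²) du = (2j−1)!!/(4β)^j · √(π/(2β)), odd powers integrate to 0; here √(π/(2β)) = 0.94742.
State is unnormalized: ∫|ψ|² dx = 0.94742, and ∫ψ*·V(x)·ψ dx = 1.4180, so ⟨V⟩ = 1.4180 / 0.94742.
⟨V⟩ = 1.4967.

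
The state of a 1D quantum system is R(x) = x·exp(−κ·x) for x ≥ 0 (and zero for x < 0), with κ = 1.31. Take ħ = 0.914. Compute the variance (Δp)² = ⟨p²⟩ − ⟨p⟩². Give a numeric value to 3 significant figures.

1.43

Compute ⟨p⟩ and ⟨p²⟩ separately; (Δp)² = ⟨p²⟩ − ⟨p⟩².
Differentiate x·exp(−κ·x) with the product rule; every integrand then reduces to terms xʲ·e^(−2κx) on [0, ∞), with ∫₀^∞ xʲ·e^(−2κx) dx = j!/(2κ)^(j+1).
Normalization: ∫|R|² dx = 0.11121.
⟨p⟩ = 0.0000 and ⟨p²⟩ = 1.4336.
(Δp)² = 1.4336 − (0.0000)² = 1.4336.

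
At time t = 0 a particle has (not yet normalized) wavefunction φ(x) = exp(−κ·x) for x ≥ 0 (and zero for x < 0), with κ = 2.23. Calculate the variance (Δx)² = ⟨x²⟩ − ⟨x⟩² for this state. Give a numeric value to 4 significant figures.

Compute ⟨x⟩ and ⟨x²⟩ separately, then (Δx)² = ⟨x²⟩ − ⟨x⟩².
Every integrand reduces to terms xʲ·e^(−2κx) on [0, ∞); use ∫₀^∞ xʲ·e^(−2κx) dx = j!/(2κ)^(j+1).
Normalization: ∫|φ|² dx = 0.22422.
⟨x⟩ = 0.22422 and ⟨x²⟩ = 0.10054.
(Δx)² = 0.10054 − (0.22422)² = 0.050272.

0.05027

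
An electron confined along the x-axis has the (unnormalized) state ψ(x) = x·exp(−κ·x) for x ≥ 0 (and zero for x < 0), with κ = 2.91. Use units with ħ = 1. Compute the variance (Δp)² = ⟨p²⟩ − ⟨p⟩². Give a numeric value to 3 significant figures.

Compute ⟨p⟩ and ⟨p²⟩ separately; (Δp)² = ⟨p²⟩ − ⟨p⟩².
Differentiate x·exp(−κ·x) with the product rule; every integrand then reduces to terms xʲ·e^(−2κx) on [0, ∞), with ∫₀^∞ xʲ·e^(−2κx) dx = j!/(2κ)^(j+1).
Normalization: ∫|ψ|² dx = 0.010145.
⟨p⟩ = 0.0000 and ⟨p²⟩ = 8.4681.
(Δp)² = 8.4681 − (0.0000)² = 8.4681.

8.47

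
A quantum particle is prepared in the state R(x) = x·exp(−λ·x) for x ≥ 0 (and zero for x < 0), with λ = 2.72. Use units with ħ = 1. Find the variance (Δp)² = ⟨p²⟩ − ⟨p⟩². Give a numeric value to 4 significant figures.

Compute ⟨p⟩ and ⟨p²⟩ separately; (Δp)² = ⟨p²⟩ − ⟨p⟩².
Differentiate x·exp(−λ·x) with the product rule; every integrand then reduces to terms xʲ·e^(−2λx) on [0, ∞), with ∫₀^∞ xʲ·e^(−2λx) dx = j!/(2λ)^(j+1).
Normalization: ∫|R|² dx = 0.012423.
⟨p⟩ = 0.0000 and ⟨p²⟩ = 7.3984.
(Δp)² = 7.3984 − (0.0000)² = 7.3984.

7.398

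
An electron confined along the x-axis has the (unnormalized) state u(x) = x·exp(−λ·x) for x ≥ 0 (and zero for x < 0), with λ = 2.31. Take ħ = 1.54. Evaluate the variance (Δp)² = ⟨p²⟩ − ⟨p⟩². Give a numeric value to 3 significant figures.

Compute ⟨p⟩ and ⟨p²⟩ separately; (Δp)² = ⟨p²⟩ − ⟨p⟩².
Differentiate x·exp(−λ·x) with the product rule; every integrand then reduces to terms xʲ·e^(−2λx) on [0, ∞), with ∫₀^∞ xʲ·e^(−2λx) dx = j!/(2λ)^(j+1).
Normalization: ∫|u|² dx = 0.020282.
⟨p⟩ = 0.0000 and ⟨p²⟩ = 12.655.
(Δp)² = 12.655 − (0.0000)² = 12.655.

12.7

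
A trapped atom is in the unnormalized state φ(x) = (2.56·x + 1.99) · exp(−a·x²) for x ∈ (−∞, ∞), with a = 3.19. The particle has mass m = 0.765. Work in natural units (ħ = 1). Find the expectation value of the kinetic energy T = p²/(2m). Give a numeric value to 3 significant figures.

T = −(ħ²/2m) d²/dx², so ⟨T⟩ = −(ħ²/2m) ∫ φ*·φ'' dx / ∫|φ|² dx; with m = 0.765.
Expand each integrand as polynomial × e^(−2ax²) and use ∫x^(2j)·e^(−2ax²) dx = (2j−1)!!/(4a)^j · √(π/(2a)), odd powers → 0; here √(π/(2a)) = 0.70172. Differentiate with the product rule, d/dx e^(−ax²) = −2ax·e^(−ax²).
State is unnormalized: ∫|φ|² dx = 3.1393, and ∫φ*·(−ħ²/2m · φ'') dx = 8.0482, so ⟨T⟩ = 8.0482 / 3.1393.
⟨T⟩ = 2.5637.

2.56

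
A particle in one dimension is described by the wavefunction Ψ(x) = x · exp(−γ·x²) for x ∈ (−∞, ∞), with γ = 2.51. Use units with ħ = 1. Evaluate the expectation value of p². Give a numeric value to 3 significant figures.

p² Ψ = −ħ² d²Ψ/dx²; ⟨p²⟩ = −ħ² ∫ Ψ*·Ψ'' dx / ∫|Ψ|² dx.
Expand each integrand as polynomial × e^(−2γx²) and use ∫x^(2j)·e^(−2γx²) dx = (2j−1)!!/(4γ)^j · √(π/(2γ)), odd powers → 0; here √(π/(2γ)) = 0.79108. Differentiate with the product rule, d/dx e^(−γx²) = −2γx·e^(−γx²).
State is unnormalized: ∫|Ψ|² dx = 0.078793, and ∫Ψ*·(−ħ² Ψ'') dx = 0.59331, so ⟨p²⟩ = 0.59331 / 0.078793.
⟨p²⟩ = 7.5300.

7.53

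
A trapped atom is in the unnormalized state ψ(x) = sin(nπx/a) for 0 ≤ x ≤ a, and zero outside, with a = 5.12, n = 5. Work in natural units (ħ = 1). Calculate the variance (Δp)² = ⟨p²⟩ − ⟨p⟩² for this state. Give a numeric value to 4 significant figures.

9.412

Compute ⟨p⟩ and ⟨p²⟩ separately; (Δp)² = ⟨p²⟩ − ⟨p⟩².
d/dx sin(nπx/a) = (nπ/a)·cos(nπx/a) and d²/dx² sin(nπx/a) = −(nπ/a)²·sin(nπx/a); on 0 ≤ x ≤ a, ∫sin²(nπx/a) dx = a/2 and ∫sin(nπx/a)·cos(nπx/a) dx = 0.
Normalization: ∫|ψ|² dx = 2.5600.
⟨p⟩ = 0.0000 and ⟨p²⟩ = 9.4124.
(Δp)² = 9.4124 − (0.0000)² = 9.4124.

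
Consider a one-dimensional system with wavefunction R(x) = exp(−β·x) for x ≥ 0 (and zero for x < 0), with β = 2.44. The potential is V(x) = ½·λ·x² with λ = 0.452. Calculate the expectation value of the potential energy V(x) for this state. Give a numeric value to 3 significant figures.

⟨V⟩ = ∫ V(x)·|R|² dx / ∫|R|² dx.
Every integrand reduces to terms xʲ·e^(−2βx) on [0, ∞); use ∫₀^∞ xʲ·e^(−2βx) dx = j!/(2β)^(j+1).
State is unnormalized: ∫|R|² dx = 0.20492, and ∫R*·V(x)·R dx = 0.0038894, so ⟨V⟩ = 0.0038894 / 0.20492.
⟨V⟩ = 0.018980.

0.0190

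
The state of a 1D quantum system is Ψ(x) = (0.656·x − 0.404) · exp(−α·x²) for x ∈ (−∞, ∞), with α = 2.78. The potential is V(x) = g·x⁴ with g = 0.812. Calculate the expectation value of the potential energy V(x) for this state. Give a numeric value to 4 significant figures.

⟨V⟩ = ∫ V(x)·|Ψ|² dx / ∫|Ψ|² dx.
Expand each integrand as polynomial × e^(−2αx²) and use ∫x^(2j)·e^(−2αx²) dx = (2j−1)!!/(4α)^j · √(π/(2α)), odd powers → 0; here √(π/(2α)) = 0.75169.
State is unnormalized: ∫|Ψ|² dx = 0.15178, and ∫Ψ*·V(x)·Ψ dx = 0.0052823, so ⟨V⟩ = 0.0052823 / 0.15178.
⟨V⟩ = 0.034803.

0.03480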